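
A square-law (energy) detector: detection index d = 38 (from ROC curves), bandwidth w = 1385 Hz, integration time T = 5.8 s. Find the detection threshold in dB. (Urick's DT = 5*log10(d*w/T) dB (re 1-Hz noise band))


19.79 dB


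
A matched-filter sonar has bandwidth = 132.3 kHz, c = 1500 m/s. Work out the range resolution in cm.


dR = c/(2*BW) = 1500 / (2 * 132.3e3) = 0.0057 m = 0.57 cm

0.57 cm


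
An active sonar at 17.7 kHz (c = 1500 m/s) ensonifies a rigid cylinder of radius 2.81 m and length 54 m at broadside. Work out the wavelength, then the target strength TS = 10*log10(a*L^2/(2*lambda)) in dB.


Step 1: lambda = c/f = 1500/17700 = 0.08475 m
Step 2: TS = 10*log10(a*L^2/(2*lambda)) = 10*log10(2.81*54^2/(2*0.08475)) = 46.84

46.84 dB


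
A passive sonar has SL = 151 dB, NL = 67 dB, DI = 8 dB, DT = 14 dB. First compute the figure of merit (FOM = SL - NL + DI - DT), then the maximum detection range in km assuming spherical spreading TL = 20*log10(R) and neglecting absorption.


Step 1: FOM = SL - NL + DI - DT = 151 - 67 + 8 - 14 = 78 dB
Step 2: at max range FOM = TL = 20*log10(R), so R = 10^(78/20) = 7943.28 m = 7.94 km

7.94 km


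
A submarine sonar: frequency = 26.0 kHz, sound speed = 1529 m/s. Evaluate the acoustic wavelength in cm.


lambda = c/f = 1529 / 26000 = 0.0588 m = 5.88 cm

5.88 cm


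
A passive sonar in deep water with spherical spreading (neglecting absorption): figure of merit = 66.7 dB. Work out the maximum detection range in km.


2.16 km


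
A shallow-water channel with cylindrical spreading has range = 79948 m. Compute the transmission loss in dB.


TL = 10*log10(79948) = 49.03

49.03 dB


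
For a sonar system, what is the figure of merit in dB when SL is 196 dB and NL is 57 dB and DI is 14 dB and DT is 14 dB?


139 dB


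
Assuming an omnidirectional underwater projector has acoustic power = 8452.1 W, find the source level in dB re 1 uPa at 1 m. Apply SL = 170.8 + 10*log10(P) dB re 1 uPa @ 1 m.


210.07 dB


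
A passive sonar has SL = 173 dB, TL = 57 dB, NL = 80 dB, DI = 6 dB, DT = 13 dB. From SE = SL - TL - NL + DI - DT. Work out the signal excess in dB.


SE = SL - TL - NL + DI - DT = 173 - 57 - 80 + 6 - 13 = 29

29 dB


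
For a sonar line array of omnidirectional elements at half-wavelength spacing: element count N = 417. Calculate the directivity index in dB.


26.2 dB


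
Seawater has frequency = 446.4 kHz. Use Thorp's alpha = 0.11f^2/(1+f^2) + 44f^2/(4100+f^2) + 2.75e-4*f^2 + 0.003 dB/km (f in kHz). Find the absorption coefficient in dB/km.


98.026 dB/km


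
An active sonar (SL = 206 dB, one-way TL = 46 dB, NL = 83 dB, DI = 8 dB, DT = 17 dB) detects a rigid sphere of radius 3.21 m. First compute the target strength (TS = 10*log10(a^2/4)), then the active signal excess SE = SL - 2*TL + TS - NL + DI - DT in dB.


Step 1: TS = 10*log10(3.21^2/4) = 4.11 dB
Step 2: SE = SL - 2*TL + TS - NL + DI - DT = 206 - 2*46 + (4.11) - 83 + 8 - 17 = 26.11

26.11 dB


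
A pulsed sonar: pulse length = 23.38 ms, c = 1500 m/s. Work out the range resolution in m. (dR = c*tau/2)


dR = c*tau/2 = 1500 * 23.38e-3 / 2 = 17.535

17.535 m


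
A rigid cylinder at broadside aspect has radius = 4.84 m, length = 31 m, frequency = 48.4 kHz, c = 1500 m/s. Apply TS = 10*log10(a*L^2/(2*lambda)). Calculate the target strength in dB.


lambda = 1500/48400 = 0.03099 m
TS = 10*log10(4.84*31^2/(2*0.03099)) = 48.75

48.75 dB


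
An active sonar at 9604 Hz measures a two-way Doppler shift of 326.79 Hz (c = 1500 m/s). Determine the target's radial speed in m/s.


From fd = 2*f*v/c, v = c*fd/(2*f) = 1500 * 326.79 / (2*9604) = 25.52

25.52 m/s


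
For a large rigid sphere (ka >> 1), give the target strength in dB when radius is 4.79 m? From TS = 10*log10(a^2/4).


7.59 dB


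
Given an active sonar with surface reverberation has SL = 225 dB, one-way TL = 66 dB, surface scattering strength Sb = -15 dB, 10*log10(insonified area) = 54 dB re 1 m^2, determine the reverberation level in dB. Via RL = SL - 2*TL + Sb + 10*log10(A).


RL = SL - 2*TL + Sb + 10*log10(A) = 225 - 2*66 + (-15) + 54 = 132

132 dB


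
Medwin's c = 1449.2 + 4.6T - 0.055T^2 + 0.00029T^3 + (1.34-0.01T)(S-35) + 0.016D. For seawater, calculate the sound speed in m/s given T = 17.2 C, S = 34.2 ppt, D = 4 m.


1512.65 m/s


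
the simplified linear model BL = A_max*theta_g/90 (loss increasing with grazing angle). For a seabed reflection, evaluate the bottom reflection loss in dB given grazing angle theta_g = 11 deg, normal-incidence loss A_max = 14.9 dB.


BL = A_max * theta_g / 90 = 14.9 * 11 / 90 = 1.82

1.82 dB


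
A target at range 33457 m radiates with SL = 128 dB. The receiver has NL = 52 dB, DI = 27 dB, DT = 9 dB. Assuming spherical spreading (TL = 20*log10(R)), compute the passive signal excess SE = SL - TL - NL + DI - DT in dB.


Step 1: TL = 20*log10(33457) = 90.49 dB
Step 2: SE = 128 - 90.49 - 52 + 27 - 9 = 3.51

3.51 dB


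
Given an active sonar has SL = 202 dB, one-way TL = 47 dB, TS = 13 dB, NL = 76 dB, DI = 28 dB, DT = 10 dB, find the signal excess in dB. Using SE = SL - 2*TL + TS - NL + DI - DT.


SE = SL - 2*TL + TS - NL + DI - DT = 202 - 2*47 + (13) - 76 + 28 - 10 = 63

63 dB


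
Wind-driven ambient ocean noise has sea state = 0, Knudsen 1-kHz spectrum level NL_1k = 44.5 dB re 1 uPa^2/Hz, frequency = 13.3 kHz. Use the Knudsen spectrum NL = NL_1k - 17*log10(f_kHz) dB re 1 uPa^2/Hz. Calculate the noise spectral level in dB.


NL = NL_1k - 17*log10(f_kHz) = 44.5 - 17*log10(13.3) = 44.5 - (19.11) = 25.39

25.39 dB


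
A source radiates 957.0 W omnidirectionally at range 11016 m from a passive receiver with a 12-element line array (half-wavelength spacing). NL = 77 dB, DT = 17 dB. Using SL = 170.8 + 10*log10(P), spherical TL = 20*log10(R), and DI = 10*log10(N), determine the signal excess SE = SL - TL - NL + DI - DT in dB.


Step 1: SL = 170.8 + 10*log10(957.0) = 200.61 dB
Step 2: TL = 20*log10(11016) = 80.84 dB
Step 3: DI = 10*log10(12) = 10.79 dB
Step 4: SE = SL - TL - NL + DI - DT = 200.61 - 80.84 - 77 + 10.79 - 17 = 36.56

36.56 dB


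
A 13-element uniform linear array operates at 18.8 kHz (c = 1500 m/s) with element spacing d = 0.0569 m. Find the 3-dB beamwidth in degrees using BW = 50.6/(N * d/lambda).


Step 1: lambda = 1500/18800 = 0.07979 m
Step 2: d/lambda = 0.0569/0.07979 = 0.7131
Step 3: BW = 50.6/(N * d/lambda) = 50.6/(13 * 0.7131) = 5.46

5.46 deg


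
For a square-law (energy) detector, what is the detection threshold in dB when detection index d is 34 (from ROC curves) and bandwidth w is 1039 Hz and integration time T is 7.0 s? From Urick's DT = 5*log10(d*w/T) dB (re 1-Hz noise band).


DT = 5*log10(d*w/T) = 5*log10(34 * 1039 / 7.0) = 5*log10(5046.57) = 18.51

18.51 dB


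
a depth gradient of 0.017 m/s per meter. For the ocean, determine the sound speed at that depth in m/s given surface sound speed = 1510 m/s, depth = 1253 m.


c = 1510 + 0.017 * 1253 = 1531.301

1531.301 m/s


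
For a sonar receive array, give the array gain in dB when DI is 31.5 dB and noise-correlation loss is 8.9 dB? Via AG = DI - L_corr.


AG = DI - L_corr = 31.5 - 8.9 = 22.6

22.6 dB


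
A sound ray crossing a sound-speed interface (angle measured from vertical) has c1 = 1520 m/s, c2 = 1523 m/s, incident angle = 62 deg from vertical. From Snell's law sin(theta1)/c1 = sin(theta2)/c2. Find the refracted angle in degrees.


sin(theta2) = (c2/c1)*sin(theta1) = (1523/1520)*sin(62 deg) = 0.88469
theta2 = arcsin(0.88469) = 62.21

62.21 deg


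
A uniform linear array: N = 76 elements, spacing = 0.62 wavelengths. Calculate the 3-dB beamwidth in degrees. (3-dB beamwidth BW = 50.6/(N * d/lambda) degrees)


1.07 deg


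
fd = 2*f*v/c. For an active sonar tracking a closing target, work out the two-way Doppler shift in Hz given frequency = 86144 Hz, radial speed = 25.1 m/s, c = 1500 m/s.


2882.95 Hz


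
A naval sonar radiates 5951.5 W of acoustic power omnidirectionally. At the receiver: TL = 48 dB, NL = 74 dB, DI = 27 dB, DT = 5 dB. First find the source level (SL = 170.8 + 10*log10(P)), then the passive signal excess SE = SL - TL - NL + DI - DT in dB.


Step 1: SL = 170.8 + 10*log10(5951.5) = 208.55 dB
Step 2: SE = SL - TL - NL + DI - DT = 208.55 - 48 - 74 + 27 - 5 = 108.55

108.55 dB


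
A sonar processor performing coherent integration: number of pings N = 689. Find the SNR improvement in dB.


Gain = 10*log10(689) = 28.38

28.38 dB


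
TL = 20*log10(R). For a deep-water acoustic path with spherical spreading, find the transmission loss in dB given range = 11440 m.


81.17 dB


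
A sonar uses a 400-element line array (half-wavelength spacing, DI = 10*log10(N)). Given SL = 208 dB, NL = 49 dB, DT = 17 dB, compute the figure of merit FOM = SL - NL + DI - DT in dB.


Step 1: DI = 10*log10(400) = 26.02 dB
Step 2: FOM = SL - NL + DI - DT = 208 - 49 + 26.02 - 17 = 168.02

168.02 dB


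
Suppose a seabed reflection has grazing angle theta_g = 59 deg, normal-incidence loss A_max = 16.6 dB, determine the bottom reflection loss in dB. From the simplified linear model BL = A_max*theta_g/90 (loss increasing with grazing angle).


10.88 dB


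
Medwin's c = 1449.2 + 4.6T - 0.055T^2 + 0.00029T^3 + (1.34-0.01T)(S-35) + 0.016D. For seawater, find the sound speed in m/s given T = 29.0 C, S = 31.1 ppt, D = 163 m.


1541.93 m/s


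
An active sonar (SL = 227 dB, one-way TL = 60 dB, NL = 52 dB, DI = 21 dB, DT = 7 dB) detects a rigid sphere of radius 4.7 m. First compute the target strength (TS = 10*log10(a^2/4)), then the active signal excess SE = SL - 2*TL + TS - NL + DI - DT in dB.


Step 1: TS = 10*log10(4.7^2/4) = 7.42 dB
Step 2: SE = SL - 2*TL + TS - NL + DI - DT = 227 - 2*60 + (7.42) - 52 + 21 - 7 = 76.42

76.42 dB


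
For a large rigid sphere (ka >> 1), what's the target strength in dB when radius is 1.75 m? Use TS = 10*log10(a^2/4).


-1.16 dB


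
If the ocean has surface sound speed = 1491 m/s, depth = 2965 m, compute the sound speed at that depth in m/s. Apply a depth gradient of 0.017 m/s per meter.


c = 1491 + 0.017 * 2965 = 1541.405

1541.405 m/s


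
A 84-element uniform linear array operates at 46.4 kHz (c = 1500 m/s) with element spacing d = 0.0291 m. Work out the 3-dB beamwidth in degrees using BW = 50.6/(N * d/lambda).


0.67 deg


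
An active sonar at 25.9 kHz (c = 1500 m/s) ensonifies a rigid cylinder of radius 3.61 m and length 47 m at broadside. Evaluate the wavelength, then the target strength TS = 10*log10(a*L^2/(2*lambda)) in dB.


Step 1: lambda = c/f = 1500/25900 = 0.05792 m
Step 2: TS = 10*log10(a*L^2/(2*lambda)) = 10*log10(3.61*47^2/(2*0.05792)) = 48.38

48.38 dB


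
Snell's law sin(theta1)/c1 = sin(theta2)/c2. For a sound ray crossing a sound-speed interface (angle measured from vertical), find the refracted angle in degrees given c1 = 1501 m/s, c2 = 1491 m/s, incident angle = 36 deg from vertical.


35.72 deg


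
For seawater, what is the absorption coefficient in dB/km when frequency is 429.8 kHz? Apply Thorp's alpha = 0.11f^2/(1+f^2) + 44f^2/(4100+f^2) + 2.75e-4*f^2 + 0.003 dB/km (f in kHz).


f^2 = 184728.04
alpha = 0.11*184728.04/(1+184728.04) + 44*184728.04/(4100+184728.04) + 2.75e-4*184728.04 + 0.003 = 93.958

93.958 dB/km


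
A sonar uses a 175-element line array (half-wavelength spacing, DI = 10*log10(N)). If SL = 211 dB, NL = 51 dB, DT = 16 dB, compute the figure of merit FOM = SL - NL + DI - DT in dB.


166.43 dB


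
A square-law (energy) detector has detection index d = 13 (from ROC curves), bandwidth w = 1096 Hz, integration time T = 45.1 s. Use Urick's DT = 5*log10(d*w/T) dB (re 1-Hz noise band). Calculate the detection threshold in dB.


DT = 5*log10(d*w/T) = 5*log10(13 * 1096 / 45.1) = 5*log10(315.92) = 12.5

12.5 dB


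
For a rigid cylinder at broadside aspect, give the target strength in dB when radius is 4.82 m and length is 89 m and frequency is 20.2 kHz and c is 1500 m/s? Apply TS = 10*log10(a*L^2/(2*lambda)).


54.1 dB


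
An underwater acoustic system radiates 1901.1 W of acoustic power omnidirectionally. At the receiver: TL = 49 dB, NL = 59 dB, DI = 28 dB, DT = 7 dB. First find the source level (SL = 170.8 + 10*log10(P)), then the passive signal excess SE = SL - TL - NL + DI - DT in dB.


Step 1: SL = 170.8 + 10*log10(1901.1) = 203.59 dB
Step 2: SE = SL - TL - NL + DI - DT = 203.59 - 49 - 59 + 28 - 7 = 116.59

116.59 dB


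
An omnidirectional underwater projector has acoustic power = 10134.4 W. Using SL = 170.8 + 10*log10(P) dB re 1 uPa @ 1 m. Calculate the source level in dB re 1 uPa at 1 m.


210.86 dB


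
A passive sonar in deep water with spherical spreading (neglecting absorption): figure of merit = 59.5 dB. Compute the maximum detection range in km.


0.94 km


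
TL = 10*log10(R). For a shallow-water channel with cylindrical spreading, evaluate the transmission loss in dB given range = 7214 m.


38.58 dB


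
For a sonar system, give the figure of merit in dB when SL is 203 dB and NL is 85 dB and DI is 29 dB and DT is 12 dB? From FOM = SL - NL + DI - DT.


135 dB


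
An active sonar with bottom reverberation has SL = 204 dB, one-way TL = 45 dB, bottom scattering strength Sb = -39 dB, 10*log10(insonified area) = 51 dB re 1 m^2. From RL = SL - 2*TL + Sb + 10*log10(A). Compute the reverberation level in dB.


126 dB


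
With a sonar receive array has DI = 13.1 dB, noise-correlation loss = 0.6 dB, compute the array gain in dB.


AG = DI - L_corr = 13.1 - 0.6 = 12.5

12.5 dB


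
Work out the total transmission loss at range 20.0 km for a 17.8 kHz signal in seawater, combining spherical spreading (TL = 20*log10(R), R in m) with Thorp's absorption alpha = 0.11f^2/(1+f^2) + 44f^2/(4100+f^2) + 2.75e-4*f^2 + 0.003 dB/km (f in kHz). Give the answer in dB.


153.14 dB


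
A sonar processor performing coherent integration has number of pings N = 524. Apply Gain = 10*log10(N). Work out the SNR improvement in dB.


Gain = 10*log10(524) = 27.19

27.19 dB


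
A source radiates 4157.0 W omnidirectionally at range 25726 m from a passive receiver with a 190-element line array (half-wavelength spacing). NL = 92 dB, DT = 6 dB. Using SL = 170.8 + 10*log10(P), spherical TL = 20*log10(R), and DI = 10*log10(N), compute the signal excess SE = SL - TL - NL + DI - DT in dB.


43.57 dB


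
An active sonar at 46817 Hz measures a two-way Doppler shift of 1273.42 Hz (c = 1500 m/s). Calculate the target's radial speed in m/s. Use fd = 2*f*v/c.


20.4 m/s


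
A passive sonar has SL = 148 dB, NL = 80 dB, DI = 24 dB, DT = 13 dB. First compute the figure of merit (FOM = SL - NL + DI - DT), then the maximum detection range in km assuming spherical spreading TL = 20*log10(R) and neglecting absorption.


Step 1: FOM = SL - NL + DI - DT = 148 - 80 + 24 - 13 = 79 dB
Step 2: at max range FOM = TL = 20*log10(R), so R = 10^(79/20) = 8912.51 m = 8.91 km

8.91 km


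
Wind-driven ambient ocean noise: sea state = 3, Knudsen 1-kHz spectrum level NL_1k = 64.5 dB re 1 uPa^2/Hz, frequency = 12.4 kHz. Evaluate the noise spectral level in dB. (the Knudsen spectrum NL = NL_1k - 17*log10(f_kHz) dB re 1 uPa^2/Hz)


NL = NL_1k - 17*log10(f_kHz) = 64.5 - 17*log10(12.4) = 64.5 - (18.59) = 45.91

45.91 dB


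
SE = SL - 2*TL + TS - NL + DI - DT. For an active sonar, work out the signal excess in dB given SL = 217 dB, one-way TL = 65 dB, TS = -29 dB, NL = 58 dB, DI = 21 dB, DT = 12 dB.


SE = SL - 2*TL + TS - NL + DI - DT = 217 - 2*65 + (-29) - 58 + 21 - 12 = 9

9 dB


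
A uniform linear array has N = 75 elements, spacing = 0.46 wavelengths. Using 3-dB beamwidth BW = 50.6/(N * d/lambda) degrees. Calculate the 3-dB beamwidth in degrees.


BW = 50.6 / (75 * 0.46) = 50.6 / 34.5 = 1.47

1.47 deg


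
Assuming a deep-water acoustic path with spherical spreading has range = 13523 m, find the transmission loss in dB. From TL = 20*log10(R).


TL = 20*log10(13523) = 82.62

82.62 dB


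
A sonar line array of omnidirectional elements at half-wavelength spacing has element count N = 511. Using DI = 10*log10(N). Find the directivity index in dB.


DI = 10*log10(511) = 27.08

27.08 dB


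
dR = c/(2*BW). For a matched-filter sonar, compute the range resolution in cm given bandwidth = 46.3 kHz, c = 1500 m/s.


dR = c/(2*BW) = 1500 / (2 * 46.3e3) = 0.0162 m = 1.62 cm

1.62 cm


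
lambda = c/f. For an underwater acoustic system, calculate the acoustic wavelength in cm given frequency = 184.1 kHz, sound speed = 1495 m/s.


lambda = c/f = 1495 / 184100 = 0.0081 m = 0.81 cm

0.81 cm


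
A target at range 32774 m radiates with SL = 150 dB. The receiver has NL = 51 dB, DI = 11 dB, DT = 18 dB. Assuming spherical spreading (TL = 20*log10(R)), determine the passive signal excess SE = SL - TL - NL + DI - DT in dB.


1.69 dB


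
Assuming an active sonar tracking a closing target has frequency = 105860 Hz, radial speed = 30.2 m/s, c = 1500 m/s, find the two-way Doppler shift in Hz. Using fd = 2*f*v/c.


fd = 2*f*v/c = 2 * 105860 * 30.2 / 1500 = 4262.63

4262.63 Hz


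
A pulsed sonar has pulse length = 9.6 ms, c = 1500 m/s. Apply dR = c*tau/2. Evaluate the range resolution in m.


dR = c*tau/2 = 1500 * 9.6e-3 / 2 = 7.2

7.2 m


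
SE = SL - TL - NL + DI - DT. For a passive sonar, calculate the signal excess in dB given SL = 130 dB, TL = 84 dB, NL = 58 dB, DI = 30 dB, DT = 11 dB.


SE = SL - TL - NL + DI - DT = 130 - 84 - 58 + 30 - 11 = 7

7 dB


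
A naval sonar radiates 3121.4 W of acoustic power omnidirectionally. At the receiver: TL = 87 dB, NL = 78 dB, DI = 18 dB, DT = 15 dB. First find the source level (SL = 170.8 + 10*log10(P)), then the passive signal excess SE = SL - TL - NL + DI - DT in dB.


Step 1: SL = 170.8 + 10*log10(3121.4) = 205.74 dB
Step 2: SE = SL - TL - NL + DI - DT = 205.74 - 87 - 78 + 18 - 15 = 43.74

43.74 dB


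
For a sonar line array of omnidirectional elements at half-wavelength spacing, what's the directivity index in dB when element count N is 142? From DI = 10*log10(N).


DI = 10*log10(142) = 21.52

21.52 dB


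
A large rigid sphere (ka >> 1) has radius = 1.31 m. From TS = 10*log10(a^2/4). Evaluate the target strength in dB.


TS = 10*log10(1.31^2 / 4) = 10*log10(0.429025) = -3.68

-3.68 dB


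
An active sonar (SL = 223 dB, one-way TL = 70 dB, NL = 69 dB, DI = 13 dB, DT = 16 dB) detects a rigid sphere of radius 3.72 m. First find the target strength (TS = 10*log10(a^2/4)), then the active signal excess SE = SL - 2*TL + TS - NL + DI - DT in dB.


Step 1: TS = 10*log10(3.72^2/4) = 5.39 dB
Step 2: SE = SL - 2*TL + TS - NL + DI - DT = 223 - 2*70 + (5.39) - 69 + 13 - 16 = 16.39

16.39 dB


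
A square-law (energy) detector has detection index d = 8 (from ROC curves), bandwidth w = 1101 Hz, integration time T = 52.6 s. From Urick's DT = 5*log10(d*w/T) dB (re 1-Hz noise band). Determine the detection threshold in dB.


11.12 dB


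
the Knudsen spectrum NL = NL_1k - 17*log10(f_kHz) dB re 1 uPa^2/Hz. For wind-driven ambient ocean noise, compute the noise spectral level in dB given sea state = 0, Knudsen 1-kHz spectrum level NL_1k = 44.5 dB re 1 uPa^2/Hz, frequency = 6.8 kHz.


NL = NL_1k - 17*log10(f_kHz) = 44.5 - 17*log10(6.8) = 44.5 - (14.15) = 30.35

30.35 dB


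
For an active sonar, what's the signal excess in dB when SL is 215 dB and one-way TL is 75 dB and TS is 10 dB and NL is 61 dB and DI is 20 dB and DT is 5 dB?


SE = SL - 2*TL + TS - NL + DI - DT = 215 - 2*75 + (10) - 61 + 20 - 5 = 29

29 dB


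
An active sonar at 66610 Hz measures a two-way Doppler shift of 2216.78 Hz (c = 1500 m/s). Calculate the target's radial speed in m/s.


24.96 m/s


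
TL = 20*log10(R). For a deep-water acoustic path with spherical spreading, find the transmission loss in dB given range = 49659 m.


TL = 20*log10(49659) = 93.92

93.92 dB


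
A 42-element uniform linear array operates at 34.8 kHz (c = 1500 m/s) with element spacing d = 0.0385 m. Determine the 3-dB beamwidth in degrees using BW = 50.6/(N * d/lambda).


1.35 deg


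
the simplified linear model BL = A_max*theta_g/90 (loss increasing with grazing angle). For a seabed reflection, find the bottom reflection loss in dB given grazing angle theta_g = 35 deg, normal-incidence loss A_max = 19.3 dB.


BL = A_max * theta_g / 90 = 19.3 * 35 / 90 = 7.51

7.51 dB


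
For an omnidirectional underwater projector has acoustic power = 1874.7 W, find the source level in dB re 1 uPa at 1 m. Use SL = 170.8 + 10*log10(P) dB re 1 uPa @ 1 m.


SL = 170.8 + 10*log10(1874.7) = 170.8 + 32.73 = 203.53

203.53 dB


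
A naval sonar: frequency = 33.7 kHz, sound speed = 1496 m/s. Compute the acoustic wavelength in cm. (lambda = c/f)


lambda = c/f = 1496 / 33700 = 0.0444 m = 4.44 cm

4.44 cm


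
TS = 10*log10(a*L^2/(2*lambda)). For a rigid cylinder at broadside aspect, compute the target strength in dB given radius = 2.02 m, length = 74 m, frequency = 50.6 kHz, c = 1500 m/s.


52.71 dB


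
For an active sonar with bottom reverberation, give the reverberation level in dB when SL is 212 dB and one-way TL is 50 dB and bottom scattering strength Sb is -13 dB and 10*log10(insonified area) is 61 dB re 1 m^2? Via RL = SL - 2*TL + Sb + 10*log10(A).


160 dB


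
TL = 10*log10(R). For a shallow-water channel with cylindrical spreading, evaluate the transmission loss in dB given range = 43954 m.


46.43 dB


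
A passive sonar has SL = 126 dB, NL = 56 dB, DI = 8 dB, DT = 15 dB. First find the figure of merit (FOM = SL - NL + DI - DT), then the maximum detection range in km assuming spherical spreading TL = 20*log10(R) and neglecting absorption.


Step 1: FOM = SL - NL + DI - DT = 126 - 56 + 8 - 15 = 63 dB
Step 2: at max range FOM = TL = 20*log10(R), so R = 10^(63/20) = 1412.54 m = 1.41 km

1.41 km


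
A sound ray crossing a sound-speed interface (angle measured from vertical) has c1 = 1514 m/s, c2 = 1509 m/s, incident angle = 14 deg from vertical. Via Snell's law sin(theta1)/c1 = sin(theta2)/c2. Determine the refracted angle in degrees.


13.95 deg


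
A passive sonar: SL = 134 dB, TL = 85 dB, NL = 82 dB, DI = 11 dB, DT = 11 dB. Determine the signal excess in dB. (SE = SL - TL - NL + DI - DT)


SE = SL - TL - NL + DI - DT = 134 - 85 - 82 + 11 - 11 = -33

-33 dB


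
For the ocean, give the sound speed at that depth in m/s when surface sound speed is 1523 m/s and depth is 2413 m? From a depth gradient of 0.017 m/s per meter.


c = 1523 + 0.017 * 2413 = 1564.021

1564.021 m/s


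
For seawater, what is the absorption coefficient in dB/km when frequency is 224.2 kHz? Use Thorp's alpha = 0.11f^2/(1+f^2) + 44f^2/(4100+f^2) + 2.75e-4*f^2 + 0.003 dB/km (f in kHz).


f^2 = 50265.64
alpha = 0.11*50265.64/(1+50265.64) + 44*50265.64/(4100+50265.64) + 2.75e-4*50265.64 + 0.003 = 54.618

54.618 dB/km


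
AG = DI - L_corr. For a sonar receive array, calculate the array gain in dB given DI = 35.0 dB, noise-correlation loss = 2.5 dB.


AG = DI - L_corr = 35.0 - 2.5 = 32.5

32.5 dB


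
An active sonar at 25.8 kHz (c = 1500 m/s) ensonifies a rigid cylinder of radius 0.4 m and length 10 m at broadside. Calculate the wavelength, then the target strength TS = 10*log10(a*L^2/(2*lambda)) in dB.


Step 1: lambda = c/f = 1500/25800 = 0.05814 m
Step 2: TS = 10*log10(a*L^2/(2*lambda)) = 10*log10(0.4*10^2/(2*0.05814)) = 25.37

25.37 dB


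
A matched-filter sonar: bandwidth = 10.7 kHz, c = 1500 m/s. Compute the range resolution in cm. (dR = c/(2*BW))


7.01 cm


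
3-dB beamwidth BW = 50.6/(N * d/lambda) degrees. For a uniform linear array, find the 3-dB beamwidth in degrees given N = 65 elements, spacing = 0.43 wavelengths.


1.81 deg


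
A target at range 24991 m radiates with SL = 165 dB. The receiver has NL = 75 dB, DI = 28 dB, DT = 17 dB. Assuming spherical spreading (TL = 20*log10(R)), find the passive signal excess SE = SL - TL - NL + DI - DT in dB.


Step 1: TL = 20*log10(24991) = 87.96 dB
Step 2: SE = 165 - 87.96 - 75 + 28 - 17 = 13.04

13.04 dB


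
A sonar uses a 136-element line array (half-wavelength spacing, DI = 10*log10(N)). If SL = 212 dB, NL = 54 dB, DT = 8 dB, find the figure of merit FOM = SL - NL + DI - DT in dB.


171.34 dB


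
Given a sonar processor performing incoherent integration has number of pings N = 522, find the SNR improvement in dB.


13.59 dB


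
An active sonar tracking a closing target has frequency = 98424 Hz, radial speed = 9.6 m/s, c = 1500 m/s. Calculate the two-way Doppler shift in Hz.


fd = 2*f*v/c = 2 * 98424 * 9.6 / 1500 = 1259.83

1259.83 Hz


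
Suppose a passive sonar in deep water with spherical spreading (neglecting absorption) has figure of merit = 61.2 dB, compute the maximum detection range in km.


1.15 km


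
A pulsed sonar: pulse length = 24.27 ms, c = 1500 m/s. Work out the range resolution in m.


dR = c*tau/2 = 1500 * 24.27e-3 / 2 = 18.2025

18.2025 m


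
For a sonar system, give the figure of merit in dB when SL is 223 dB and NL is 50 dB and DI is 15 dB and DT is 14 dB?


174 dB


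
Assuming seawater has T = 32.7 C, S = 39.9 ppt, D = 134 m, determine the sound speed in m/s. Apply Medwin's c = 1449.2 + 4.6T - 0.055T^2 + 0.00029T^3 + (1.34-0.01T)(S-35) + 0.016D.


c = 1449.2 + 4.6*32.7 - 0.055*32.7^2 + 0.00029*32.7^3 + (1.34 - 0.01*32.7)*(39.9 - 35) + 0.016*134 = 1558.06

1558.06 m/s


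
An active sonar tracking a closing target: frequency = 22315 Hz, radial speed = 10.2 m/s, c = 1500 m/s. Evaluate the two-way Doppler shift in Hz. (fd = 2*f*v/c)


303.48 Hz


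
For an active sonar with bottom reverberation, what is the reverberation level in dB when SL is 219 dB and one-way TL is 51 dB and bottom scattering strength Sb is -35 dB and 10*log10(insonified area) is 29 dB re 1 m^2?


RL = SL - 2*TL + Sb + 10*log10(A) = 219 - 2*51 + (-35) + 29 = 111

111 dB


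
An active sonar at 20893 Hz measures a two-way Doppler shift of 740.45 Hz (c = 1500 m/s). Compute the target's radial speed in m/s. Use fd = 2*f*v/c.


From fd = 2*f*v/c, v = c*fd/(2*f) = 1500 * 740.45 / (2*20893) = 26.58

26.58 m/s


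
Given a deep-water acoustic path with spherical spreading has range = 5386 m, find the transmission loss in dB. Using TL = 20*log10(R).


74.63 dB


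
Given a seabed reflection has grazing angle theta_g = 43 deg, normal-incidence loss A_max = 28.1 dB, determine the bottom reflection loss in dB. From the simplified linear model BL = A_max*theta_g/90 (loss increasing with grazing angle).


BL = A_max * theta_g / 90 = 28.1 * 43 / 90 = 13.43

13.43 dB


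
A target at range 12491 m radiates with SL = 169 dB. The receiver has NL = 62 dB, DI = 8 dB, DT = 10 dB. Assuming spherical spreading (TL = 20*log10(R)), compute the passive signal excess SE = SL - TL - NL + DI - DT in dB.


Step 1: TL = 20*log10(12491) = 81.93 dB
Step 2: SE = 169 - 81.93 - 62 + 8 - 10 = 23.07

23.07 dB


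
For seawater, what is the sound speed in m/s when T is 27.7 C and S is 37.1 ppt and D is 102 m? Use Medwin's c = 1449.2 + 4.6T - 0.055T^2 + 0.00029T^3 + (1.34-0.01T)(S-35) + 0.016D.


c = 1449.2 + 4.6*27.7 - 0.055*27.7^2 + 0.00029*27.7^3 + (1.34 - 0.01*27.7)*(37.1 - 35) + 0.016*102 = 1544.45

1544.45 m/s


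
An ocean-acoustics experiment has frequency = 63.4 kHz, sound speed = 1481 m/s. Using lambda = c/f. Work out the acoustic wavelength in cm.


lambda = c/f = 1481 / 63400 = 0.0234 m = 2.34 cm

2.34 cm


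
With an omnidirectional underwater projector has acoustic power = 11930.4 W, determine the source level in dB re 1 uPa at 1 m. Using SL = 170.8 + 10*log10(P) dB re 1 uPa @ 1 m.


SL = 170.8 + 10*log10(11930.4) = 170.8 + 40.77 = 211.57

211.57 dB


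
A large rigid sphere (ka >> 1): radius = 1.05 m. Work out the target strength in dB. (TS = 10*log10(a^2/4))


TS = 10*log10(1.05^2 / 4) = 10*log10(0.275625) = -5.6

-5.6 dB


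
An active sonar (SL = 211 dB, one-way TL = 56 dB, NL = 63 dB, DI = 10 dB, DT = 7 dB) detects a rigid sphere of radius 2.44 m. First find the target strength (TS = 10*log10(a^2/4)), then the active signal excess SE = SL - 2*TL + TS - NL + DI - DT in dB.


Step 1: TS = 10*log10(2.44^2/4) = 1.73 dB
Step 2: SE = SL - 2*TL + TS - NL + DI - DT = 211 - 2*56 + (1.73) - 63 + 10 - 7 = 40.73

40.73 dB


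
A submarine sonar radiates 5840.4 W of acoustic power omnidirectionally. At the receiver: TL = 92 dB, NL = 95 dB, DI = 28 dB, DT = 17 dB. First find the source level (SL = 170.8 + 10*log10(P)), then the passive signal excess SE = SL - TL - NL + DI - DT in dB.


Step 1: SL = 170.8 + 10*log10(5840.4) = 208.46 dB
Step 2: SE = SL - TL - NL + DI - DT = 208.46 - 92 - 95 + 28 - 17 = 32.46

32.46 dB


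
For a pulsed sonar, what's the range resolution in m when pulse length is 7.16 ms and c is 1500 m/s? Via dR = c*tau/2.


dR = c*tau/2 = 1500 * 7.16e-3 / 2 = 5.37

5.37 m


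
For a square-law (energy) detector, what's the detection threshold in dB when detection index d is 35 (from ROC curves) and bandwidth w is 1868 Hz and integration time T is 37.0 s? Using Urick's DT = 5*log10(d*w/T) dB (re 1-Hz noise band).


DT = 5*log10(d*w/T) = 5*log10(35 * 1868 / 37.0) = 5*log10(1767.03) = 16.24

16.24 dB


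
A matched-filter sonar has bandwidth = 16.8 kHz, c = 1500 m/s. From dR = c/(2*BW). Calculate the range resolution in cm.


dR = c/(2*BW) = 1500 / (2 * 16.8e3) = 0.0446 m = 4.46 cm

4.46 cm


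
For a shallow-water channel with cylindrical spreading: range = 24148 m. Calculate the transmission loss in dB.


TL = 10*log10(24148) = 43.83

43.83 dB


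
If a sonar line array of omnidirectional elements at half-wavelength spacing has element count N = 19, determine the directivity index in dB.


12.79 dB


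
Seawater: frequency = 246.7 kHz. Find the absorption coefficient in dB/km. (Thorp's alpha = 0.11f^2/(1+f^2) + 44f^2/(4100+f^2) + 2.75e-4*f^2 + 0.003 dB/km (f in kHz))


f^2 = 60860.89
alpha = 0.11*60860.89/(1+60860.89) + 44*60860.89/(4100+60860.89) + 2.75e-4*60860.89 + 0.003 = 58.073

58.073 dB/km


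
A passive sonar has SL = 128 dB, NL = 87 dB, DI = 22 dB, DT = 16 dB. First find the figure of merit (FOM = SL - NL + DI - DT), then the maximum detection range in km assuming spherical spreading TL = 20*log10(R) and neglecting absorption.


Step 1: FOM = SL - NL + DI - DT = 128 - 87 + 22 - 16 = 47 dB
Step 2: at max range FOM = TL = 20*log10(R), so R = 10^(47/20) = 223.87 m = 0.22 km

0.22 km


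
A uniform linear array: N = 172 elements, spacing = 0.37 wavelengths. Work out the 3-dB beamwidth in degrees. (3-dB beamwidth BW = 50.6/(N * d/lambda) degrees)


BW = 50.6 / (172 * 0.37) = 50.6 / 63.64 = 0.8

0.8 deg


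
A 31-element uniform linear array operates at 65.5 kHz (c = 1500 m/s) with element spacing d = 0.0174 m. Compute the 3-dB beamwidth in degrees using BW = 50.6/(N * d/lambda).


Step 1: lambda = 1500/65500 = 0.0229 m
Step 2: d/lambda = 0.0174/0.0229 = 0.7598
Step 3: BW = 50.6/(N * d/lambda) = 50.6/(31 * 0.7598) = 2.15

2.15 deg


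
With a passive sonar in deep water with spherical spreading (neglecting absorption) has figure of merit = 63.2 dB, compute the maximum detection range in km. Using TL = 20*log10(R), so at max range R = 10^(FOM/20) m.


1.45 km


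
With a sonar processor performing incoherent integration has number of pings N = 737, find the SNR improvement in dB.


Gain = 5*log10(737) = 14.34

14.34 dB


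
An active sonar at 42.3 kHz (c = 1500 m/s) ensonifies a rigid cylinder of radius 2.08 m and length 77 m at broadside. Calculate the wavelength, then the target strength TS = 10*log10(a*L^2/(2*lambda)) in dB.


Step 1: lambda = c/f = 1500/42300 = 0.03546 m
Step 2: TS = 10*log10(a*L^2/(2*lambda)) = 10*log10(2.08*77^2/(2*0.03546)) = 52.4

52.4 dB


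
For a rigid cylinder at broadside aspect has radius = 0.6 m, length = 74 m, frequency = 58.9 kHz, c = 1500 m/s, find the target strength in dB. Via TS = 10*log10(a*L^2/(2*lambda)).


lambda = 1500/58900 = 0.02547 m
TS = 10*log10(0.6*74^2/(2*0.02547)) = 48.1

48.1 dB


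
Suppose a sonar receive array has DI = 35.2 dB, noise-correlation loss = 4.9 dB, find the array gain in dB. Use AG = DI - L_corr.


AG = DI - L_corr = 35.2 - 4.9 = 30.3

30.3 dB


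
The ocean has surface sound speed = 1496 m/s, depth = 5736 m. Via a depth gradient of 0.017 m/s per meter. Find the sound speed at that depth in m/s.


1593.512 m/s


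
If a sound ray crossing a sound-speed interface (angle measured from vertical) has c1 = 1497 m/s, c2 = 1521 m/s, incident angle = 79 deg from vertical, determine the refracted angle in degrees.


85.84 deg


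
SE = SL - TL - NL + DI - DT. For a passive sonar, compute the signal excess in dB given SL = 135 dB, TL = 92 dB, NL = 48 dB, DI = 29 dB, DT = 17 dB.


SE = SL - TL - NL + DI - DT = 135 - 92 - 48 + 29 - 17 = 7

7 dB


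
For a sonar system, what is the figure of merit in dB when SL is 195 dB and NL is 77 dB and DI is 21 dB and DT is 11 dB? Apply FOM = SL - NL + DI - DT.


128 dB


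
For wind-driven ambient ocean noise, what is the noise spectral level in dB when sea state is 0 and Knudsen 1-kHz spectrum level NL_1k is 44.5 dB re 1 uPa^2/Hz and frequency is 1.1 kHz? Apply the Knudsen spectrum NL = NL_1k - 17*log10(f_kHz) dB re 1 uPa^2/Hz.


NL = NL_1k - 17*log10(f_kHz) = 44.5 - 17*log10(1.1) = 44.5 - (0.7) = 43.8

43.8 dB


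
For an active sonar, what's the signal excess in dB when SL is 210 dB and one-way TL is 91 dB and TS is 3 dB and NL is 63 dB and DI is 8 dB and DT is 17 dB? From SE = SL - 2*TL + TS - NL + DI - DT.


SE = SL - 2*TL + TS - NL + DI - DT = 210 - 2*91 + (3) - 63 + 8 - 17 = -41

-41 dB


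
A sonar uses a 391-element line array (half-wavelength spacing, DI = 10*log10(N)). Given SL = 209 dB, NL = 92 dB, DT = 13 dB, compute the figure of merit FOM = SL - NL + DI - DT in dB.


129.92 dB


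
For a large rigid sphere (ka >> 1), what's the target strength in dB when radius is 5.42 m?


8.66 dB


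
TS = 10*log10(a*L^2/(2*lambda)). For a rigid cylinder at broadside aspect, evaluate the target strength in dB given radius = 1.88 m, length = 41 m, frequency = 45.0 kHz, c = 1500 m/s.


lambda = 1500/45000 = 0.03333 m
TS = 10*log10(1.88*41^2/(2*0.03333)) = 46.76

46.76 dB


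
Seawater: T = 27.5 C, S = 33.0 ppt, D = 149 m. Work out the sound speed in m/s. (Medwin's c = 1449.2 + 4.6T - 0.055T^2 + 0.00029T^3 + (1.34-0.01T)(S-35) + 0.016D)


c = 1449.2 + 4.6*27.5 - 0.055*27.5^2 + 0.00029*27.5^3 + (1.34 - 0.01*27.5)*(33.0 - 35) + 0.016*149 = 1540.39

1540.39 m/s


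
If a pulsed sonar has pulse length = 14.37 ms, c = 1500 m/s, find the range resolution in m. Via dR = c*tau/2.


dR = c*tau/2 = 1500 * 14.37e-3 / 2 = 10.7775

10.7775 m


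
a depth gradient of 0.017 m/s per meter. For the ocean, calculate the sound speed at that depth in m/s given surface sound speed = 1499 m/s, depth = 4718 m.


1579.206 m/s


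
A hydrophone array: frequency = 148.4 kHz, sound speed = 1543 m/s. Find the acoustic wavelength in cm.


lambda = c/f = 1543 / 148400 = 0.0104 m = 1.04 cm

1.04 cm


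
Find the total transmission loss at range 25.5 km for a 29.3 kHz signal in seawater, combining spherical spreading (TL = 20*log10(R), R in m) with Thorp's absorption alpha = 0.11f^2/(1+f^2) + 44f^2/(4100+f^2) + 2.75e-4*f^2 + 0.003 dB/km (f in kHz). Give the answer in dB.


Step 1 (Thorp): alpha = 0.11*858.49/(1+858.49) + 44*858.49/(4100+858.49) + 2.75e-4*858.49 + 0.003 = 7.9669 dB/km
Step 2: TL_spread = 20*log10(25500) = 88.13 dB
Step 3: TL_abs = alpha*R = 7.9669 * 25.5 = 203.16 dB
Step 4: TL_total = 88.13 + 203.16 = 291.29

291.29 dB


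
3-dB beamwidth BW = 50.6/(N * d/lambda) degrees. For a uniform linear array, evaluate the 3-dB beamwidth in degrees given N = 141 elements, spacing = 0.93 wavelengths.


BW = 50.6 / (141 * 0.93) = 50.6 / 131.13 = 0.39

0.39 deg


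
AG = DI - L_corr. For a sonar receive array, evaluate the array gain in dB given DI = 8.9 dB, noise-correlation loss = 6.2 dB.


AG = DI - L_corr = 8.9 - 6.2 = 2.7

2.7 dB


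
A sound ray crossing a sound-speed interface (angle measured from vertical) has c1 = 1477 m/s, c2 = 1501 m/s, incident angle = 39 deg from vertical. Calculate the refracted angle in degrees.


sin(theta2) = (c2/c1)*sin(theta1) = (1501/1477)*sin(39 deg) = 0.63955
theta2 = arcsin(0.63955) = 39.76

39.76 deg


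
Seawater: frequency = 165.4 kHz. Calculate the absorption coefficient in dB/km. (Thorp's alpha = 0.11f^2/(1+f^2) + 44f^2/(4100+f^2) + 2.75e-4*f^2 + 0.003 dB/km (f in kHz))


f^2 = 27357.16
alpha = 0.11*27357.16/(1+27357.16) + 44*27357.16/(4100+27357.16) + 2.75e-4*27357.16 + 0.003 = 45.901

45.901 dB/km


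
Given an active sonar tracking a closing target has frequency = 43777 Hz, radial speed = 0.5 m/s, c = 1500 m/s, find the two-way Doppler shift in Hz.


fd = 2*f*v/c = 2 * 43777 * 0.5 / 1500 = 29.18

29.18 Hz


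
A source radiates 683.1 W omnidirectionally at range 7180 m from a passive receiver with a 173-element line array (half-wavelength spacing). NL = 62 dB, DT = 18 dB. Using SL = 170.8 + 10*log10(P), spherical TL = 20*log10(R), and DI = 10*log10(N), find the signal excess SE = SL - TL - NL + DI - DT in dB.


Step 1: SL = 170.8 + 10*log10(683.1) = 199.14 dB
Step 2: TL = 20*log10(7180) = 77.12 dB
Step 3: DI = 10*log10(173) = 22.38 dB
Step 4: SE = SL - TL - NL + DI - DT = 199.14 - 77.12 - 62 + 22.38 - 18 = 64.4

64.4 dB


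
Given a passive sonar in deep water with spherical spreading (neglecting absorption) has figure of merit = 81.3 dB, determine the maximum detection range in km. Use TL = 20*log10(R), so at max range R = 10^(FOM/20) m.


At max range FOM = TL, so 20*log10(R) = 81.3
R = 10^(81.3/20) = 11614.49 m = 11.61 km

11.61 km


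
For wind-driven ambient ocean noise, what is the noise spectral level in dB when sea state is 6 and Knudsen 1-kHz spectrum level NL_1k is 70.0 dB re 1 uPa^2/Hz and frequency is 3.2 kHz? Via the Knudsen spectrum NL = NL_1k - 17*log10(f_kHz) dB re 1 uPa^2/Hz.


61.41 dB


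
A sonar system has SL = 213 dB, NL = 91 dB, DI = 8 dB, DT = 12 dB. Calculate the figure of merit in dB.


FOM = SL - NL + DI - DT = 213 - 91 + 8 - 12 = 118

118 dB


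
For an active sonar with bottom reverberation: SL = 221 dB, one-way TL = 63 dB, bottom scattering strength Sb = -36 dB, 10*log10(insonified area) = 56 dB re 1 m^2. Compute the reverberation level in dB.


RL = SL - 2*TL + Sb + 10*log10(A) = 221 - 2*63 + (-36) + 56 = 115

115 dB


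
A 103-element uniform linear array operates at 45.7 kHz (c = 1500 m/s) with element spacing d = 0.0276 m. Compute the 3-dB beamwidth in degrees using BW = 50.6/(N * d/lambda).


Step 1: lambda = 1500/45700 = 0.03282 m
Step 2: d/lambda = 0.0276/0.03282 = 0.841
Step 3: BW = 50.6/(N * d/lambda) = 50.6/(103 * 0.841) = 0.58

0.58 deg


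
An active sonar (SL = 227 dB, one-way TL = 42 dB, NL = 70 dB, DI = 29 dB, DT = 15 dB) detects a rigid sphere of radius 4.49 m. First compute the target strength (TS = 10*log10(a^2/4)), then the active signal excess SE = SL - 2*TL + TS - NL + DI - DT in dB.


Step 1: TS = 10*log10(4.49^2/4) = 7.02 dB
Step 2: SE = SL - 2*TL + TS - NL + DI - DT = 227 - 2*42 + (7.02) - 70 + 29 - 15 = 94.02

94.02 dB


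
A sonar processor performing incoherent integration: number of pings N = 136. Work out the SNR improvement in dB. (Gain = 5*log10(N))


Gain = 5*log10(136) = 10.67

10.67 dB


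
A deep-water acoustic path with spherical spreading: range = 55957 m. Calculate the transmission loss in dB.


TL = 20*log10(55957) = 94.96

94.96 dB
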